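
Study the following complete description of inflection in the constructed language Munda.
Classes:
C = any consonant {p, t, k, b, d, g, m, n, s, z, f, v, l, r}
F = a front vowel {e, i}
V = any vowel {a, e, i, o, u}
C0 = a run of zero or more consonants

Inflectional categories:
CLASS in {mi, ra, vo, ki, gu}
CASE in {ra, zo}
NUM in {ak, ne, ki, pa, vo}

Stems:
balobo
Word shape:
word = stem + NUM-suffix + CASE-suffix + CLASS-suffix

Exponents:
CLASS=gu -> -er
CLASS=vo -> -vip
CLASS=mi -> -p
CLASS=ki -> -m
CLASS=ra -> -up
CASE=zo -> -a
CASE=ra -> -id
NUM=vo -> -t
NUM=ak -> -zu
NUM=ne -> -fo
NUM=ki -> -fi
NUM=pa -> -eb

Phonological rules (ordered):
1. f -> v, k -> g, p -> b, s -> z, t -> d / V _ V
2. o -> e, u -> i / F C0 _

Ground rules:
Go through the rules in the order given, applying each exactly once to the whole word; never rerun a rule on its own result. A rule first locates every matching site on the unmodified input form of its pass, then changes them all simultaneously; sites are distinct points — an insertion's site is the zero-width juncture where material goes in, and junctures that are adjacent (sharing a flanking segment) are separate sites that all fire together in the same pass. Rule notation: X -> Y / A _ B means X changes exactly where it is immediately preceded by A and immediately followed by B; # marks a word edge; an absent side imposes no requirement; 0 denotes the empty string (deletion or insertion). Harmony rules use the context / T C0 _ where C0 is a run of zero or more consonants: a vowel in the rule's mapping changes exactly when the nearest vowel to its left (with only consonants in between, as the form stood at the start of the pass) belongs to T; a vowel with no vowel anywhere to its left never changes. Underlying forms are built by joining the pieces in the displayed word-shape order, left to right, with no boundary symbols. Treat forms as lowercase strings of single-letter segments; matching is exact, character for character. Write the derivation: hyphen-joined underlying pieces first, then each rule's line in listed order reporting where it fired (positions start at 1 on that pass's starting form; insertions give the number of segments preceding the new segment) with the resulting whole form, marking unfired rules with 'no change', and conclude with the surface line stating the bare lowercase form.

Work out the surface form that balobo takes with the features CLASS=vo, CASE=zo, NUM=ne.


underlying: balobo-fo-a-vip
1. f -> v, k -> g, p -> b, s -> z, t -> d / V _ V: fires at position(s) 7: balobovoavip
2. o -> e, u -> i / F C0 _: no change
surface: balobovoavip


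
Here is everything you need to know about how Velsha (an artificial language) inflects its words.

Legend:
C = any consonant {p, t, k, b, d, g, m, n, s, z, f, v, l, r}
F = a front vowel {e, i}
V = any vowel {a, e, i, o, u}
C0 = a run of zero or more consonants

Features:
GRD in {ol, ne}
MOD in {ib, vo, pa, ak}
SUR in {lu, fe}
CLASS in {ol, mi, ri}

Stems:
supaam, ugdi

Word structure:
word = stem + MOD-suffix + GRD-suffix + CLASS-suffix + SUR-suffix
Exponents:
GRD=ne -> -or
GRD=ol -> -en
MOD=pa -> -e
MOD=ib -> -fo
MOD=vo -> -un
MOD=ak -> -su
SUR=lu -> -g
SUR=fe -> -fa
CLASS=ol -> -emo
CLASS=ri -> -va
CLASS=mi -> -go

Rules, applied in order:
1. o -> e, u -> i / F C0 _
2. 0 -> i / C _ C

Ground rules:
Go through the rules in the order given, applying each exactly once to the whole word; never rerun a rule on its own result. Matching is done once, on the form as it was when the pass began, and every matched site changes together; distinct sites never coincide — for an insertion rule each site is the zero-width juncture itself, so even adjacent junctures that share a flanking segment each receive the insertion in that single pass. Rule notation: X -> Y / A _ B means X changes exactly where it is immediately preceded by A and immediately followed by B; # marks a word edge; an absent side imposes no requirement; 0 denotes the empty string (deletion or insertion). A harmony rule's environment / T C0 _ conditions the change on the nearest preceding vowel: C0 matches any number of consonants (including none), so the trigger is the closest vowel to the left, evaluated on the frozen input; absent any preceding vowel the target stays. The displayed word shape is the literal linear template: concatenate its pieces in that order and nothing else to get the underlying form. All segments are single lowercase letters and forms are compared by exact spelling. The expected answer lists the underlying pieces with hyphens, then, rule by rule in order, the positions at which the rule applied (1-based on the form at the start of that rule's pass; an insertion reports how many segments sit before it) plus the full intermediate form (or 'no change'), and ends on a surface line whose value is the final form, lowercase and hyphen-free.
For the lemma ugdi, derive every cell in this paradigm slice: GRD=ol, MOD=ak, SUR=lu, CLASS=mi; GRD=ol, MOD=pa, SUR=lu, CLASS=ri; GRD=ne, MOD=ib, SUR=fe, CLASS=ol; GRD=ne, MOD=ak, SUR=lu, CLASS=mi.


cell GRD=ol, MOD=ak, SUR=lu, CLASS=mi:
underlying: ugdi-su-en-go-g
1. o -> e, u -> i / F C0 _: fires at position(s) 6, 10: ugdisiengeg
2. 0 -> i / C _ C: inserts after position(s) 2, 8: ugidisienigeg
surface: ugidisienigeg

cell GRD=ol, MOD=pa, SUR=lu, CLASS=ri:
underlying: ugdi-e-en-va-g
1. o -> e, u -> i / F C0 _: no change
2. 0 -> i / C _ C: inserts after position(s) 2, 7: ugidieenivag
surface: ugidieenivag

cell GRD=ne, MOD=ib, SUR=fe, CLASS=ol:
underlying: ugdi-fo-or-emo-fa
1. o -> e, u -> i / F C0 _: fires at position(s) 6, 11: ugdifeoremefa
2. 0 -> i / C _ C: inserts after position(s) 2: ugidifeoremefa
surface: ugidifeoremefa

cell GRD=ne, MOD=ak, SUR=lu, CLASS=mi:
underlying: ugdi-su-or-go-g
1. o -> e, u -> i / F C0 _: fires at position(s) 6: ugdisiorgog
2. 0 -> i / C _ C: inserts after position(s) 2, 8: ugidisiorigog
surface: ugidisiorigog


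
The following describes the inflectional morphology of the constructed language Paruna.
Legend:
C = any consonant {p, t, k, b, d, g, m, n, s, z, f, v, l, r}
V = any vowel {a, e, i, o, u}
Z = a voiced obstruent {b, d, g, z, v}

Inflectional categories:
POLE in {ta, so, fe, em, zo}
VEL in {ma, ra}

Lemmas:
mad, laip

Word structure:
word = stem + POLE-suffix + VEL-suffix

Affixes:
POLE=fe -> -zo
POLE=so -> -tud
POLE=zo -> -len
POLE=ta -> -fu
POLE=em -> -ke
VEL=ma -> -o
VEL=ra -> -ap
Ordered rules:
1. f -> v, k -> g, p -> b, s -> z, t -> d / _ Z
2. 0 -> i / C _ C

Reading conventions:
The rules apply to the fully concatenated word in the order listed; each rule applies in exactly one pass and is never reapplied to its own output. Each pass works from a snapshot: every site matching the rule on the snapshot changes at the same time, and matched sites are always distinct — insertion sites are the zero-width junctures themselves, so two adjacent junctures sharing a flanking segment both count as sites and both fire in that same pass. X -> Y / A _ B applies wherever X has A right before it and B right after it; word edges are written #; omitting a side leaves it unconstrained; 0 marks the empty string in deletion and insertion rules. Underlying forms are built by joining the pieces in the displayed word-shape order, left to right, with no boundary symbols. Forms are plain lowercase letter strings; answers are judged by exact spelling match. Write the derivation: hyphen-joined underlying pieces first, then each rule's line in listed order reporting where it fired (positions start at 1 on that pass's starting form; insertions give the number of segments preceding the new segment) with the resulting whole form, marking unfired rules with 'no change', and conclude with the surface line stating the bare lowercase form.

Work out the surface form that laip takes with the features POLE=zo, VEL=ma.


underlying: laip-len-o
1. f -> v, k -> g, p -> b, s -> z, t -> d / _ Z: no change
2. 0 -> i / C _ C: inserts after position(s) 4: laipileno
surface: laipileno


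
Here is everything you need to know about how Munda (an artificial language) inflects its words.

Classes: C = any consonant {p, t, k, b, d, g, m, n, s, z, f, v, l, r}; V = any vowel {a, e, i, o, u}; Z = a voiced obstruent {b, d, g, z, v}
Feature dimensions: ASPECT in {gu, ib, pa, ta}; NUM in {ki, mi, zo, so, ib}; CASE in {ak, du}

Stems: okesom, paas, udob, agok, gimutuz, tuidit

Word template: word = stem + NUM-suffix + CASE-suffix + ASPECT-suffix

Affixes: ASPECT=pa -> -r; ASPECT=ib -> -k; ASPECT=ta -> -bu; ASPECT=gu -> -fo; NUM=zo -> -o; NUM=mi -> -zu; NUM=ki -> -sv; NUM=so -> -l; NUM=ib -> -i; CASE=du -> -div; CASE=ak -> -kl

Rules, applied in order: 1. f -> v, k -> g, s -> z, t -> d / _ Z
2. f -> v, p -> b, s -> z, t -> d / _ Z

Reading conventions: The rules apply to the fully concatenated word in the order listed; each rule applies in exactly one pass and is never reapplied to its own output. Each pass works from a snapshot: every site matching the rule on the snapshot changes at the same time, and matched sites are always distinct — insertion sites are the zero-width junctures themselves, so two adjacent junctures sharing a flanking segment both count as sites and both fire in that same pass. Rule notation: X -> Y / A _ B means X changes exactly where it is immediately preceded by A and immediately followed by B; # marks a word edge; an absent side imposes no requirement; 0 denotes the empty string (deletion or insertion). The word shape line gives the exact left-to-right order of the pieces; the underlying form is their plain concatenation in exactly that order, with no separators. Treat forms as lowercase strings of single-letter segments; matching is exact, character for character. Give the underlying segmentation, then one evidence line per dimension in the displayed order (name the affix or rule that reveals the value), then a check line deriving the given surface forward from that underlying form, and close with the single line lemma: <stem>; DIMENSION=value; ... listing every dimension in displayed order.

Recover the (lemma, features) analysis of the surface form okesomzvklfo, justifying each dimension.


underlying: okesom-sv-kl-fo
ASPECT=gu - signalled by the affix -fo
NUM=ki - signalled by the affix -sv
CASE=ak - signalled by the affix -kl
check: okesomsvklfo -> okesomzvklfo -> okesomzvklfo
lemma: okesom; ASPECT=gu; NUM=ki; CASE=ak


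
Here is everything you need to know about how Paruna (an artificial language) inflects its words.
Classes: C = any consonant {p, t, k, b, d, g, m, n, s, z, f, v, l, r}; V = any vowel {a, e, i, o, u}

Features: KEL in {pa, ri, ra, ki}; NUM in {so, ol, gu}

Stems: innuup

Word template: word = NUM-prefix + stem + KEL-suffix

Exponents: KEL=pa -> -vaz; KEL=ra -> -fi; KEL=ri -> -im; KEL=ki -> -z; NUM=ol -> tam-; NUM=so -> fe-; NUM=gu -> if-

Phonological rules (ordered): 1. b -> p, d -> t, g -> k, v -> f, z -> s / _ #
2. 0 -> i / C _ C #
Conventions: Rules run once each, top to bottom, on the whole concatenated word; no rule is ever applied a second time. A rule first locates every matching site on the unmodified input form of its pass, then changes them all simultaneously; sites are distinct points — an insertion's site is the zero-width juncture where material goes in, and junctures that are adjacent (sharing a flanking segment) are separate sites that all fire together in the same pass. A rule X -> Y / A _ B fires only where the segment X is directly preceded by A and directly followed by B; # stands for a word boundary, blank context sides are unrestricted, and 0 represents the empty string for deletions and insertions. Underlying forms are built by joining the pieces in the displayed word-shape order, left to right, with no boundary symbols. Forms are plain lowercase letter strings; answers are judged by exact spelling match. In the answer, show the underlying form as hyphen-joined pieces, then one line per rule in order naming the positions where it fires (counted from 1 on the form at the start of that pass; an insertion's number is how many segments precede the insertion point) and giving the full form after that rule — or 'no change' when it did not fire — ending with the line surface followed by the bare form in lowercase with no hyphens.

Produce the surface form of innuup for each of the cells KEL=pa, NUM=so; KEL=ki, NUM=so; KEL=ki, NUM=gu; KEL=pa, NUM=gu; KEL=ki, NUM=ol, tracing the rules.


cell KEL=pa, NUM=so:
underlying: fe-innuup-vaz
1. b -> p, d -> t, g -> k, v -> f, z -> s / _ #: fires at position(s) 11: feinnuupvas
2. 0 -> i / C _ C #: no change
surface: feinnuupvas

cell KEL=ki, NUM=so:
underlying: fe-innuup-z
1. b -> p, d -> t, g -> k, v -> f, z -> s / _ #: fires at position(s) 9: feinnuups
2. 0 -> i / C _ C #: inserts after position(s) 8: feinnuupis
surface: feinnuupis

cell KEL=ki, NUM=gu:
underlying: if-innuup-z
1. b -> p, d -> t, g -> k, v -> f, z -> s / _ #: fires at position(s) 9: ifinnuups
2. 0 -> i / C _ C #: inserts after position(s) 8: ifinnuupis
surface: ifinnuupis

cell KEL=pa, NUM=gu:
underlying: if-innuup-vaz
1. b -> p, d -> t, g -> k, v -> f, z -> s / _ #: fires at position(s) 11: ifinnuupvas
2. 0 -> i / C _ C #: no change
surface: ifinnuupvas

cell KEL=ki, NUM=ol:
underlying: tam-innuup-z
1. b -> p, d -> t, g -> k, v -> f, z -> s / _ #: fires at position(s) 10: taminnuups
2. 0 -> i / C _ C #: inserts after position(s) 9: taminnuupis
surface: taminnuupis


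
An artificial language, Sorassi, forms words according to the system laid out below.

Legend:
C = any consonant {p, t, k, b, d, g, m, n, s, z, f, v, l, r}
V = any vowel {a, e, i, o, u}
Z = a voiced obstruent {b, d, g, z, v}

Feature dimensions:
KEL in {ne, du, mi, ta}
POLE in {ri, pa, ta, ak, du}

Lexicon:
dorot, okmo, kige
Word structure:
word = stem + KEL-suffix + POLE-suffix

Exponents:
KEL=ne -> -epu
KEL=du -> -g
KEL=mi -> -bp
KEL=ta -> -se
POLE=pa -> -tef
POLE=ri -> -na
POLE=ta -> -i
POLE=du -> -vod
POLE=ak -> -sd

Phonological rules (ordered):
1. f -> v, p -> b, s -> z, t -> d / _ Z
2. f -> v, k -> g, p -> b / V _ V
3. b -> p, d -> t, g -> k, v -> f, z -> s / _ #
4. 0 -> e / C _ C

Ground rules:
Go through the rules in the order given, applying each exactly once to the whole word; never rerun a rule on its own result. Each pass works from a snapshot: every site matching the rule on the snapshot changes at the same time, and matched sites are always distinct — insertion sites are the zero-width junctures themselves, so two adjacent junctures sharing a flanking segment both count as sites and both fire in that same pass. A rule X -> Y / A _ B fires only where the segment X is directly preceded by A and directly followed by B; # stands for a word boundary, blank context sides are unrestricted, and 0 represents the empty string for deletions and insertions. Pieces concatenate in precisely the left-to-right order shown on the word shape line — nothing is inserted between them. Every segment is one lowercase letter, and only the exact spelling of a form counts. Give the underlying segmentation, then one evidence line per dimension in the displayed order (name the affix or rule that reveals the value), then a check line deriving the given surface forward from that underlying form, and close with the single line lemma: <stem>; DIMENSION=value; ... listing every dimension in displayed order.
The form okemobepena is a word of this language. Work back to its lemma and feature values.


underlying: okmo-bp-na
KEL=mi - signalled by the affix -bp
POLE=ri - signalled by the affix -na
check: okmobpna -> okmobpna -> okmobpna -> okmobpna -> okemobepena
lemma: okmo; KEL=mi; POLE=ri


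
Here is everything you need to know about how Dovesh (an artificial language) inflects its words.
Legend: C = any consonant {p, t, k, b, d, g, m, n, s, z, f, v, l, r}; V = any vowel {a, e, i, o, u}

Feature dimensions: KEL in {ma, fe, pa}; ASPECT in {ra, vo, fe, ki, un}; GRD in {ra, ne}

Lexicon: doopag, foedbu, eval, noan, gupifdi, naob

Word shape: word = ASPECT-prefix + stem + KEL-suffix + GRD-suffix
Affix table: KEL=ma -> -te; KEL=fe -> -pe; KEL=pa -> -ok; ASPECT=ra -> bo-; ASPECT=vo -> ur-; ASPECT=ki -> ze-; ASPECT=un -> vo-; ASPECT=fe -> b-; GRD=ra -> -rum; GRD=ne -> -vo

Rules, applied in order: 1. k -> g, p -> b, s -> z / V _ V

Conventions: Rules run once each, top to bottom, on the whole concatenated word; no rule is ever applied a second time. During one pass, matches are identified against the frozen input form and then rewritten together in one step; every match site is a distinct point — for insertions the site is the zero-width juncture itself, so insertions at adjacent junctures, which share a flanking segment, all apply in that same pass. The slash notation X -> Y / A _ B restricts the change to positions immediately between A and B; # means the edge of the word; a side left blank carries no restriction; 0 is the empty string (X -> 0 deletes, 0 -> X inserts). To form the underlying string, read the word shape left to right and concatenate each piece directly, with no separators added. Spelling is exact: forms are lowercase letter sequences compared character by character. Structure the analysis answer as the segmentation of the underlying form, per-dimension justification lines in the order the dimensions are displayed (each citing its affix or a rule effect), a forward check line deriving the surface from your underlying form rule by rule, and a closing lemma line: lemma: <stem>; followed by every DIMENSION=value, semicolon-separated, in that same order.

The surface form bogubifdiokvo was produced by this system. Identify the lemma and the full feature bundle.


underlying: bo-gupifdi-ok-vo
KEL=pa - signalled by the affix -ok
ASPECT=ra - signalled by the affix bo-
GRD=ne - signalled by the affix -vo
check: bogupifdiokvo -> bogubifdiokvo
lemma: gupifdi; KEL=pa; ASPECT=ra; GRD=ne


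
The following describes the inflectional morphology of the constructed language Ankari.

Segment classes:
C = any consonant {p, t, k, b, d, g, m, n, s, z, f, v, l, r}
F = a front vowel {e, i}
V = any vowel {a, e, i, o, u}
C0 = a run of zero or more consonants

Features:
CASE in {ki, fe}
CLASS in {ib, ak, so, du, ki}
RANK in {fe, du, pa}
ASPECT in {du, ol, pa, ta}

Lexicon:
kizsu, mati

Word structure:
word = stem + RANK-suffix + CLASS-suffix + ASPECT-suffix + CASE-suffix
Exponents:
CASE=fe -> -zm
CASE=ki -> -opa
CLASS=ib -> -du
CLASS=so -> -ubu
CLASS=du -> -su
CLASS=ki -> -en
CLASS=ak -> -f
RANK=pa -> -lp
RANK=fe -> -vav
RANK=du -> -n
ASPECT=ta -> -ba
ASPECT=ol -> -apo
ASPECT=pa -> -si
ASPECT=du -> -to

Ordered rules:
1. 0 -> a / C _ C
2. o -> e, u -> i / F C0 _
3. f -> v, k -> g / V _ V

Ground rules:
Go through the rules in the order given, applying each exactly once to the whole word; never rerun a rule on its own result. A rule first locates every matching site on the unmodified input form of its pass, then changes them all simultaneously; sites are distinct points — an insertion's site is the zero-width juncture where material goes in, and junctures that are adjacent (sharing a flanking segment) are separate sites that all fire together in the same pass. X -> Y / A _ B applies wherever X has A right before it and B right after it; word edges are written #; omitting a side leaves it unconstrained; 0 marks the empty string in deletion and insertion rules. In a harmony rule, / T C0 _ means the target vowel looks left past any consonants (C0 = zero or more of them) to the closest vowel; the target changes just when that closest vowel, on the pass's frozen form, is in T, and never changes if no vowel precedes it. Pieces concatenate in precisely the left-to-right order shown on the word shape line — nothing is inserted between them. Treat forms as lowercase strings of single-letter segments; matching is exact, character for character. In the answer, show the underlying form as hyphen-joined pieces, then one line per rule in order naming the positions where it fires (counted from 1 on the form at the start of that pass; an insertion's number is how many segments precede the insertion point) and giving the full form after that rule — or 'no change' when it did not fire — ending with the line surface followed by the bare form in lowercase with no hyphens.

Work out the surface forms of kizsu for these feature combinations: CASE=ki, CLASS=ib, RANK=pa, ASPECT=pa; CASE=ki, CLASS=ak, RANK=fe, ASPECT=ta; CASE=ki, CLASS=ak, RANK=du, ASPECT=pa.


cell CASE=ki, CLASS=ib, RANK=pa, ASPECT=pa:
underlying: kizsu-lp-du-si-opa
1. 0 -> a / C _ C: inserts after position(s) 3, 6, 7: kizasulapadusiopa
2. o -> e, u -> i / F C0 _: fires at position(s) 15: kizasulapadusiepa
3. f -> v, k -> g / V _ V: no change
surface: kizasulapadusiepa

cell CASE=ki, CLASS=ak, RANK=fe, ASPECT=ta:
underlying: kizsu-vav-f-ba-opa
1. 0 -> a / C _ C: inserts after position(s) 3, 8, 9: kizasuvavafabaopa
2. o -> e, u -> i / F C0 _: no change
3. f -> v, k -> g / V _ V: fires at position(s) 11: kizasuvavavabaopa
surface: kizasuvavavabaopa

cell CASE=ki, CLASS=ak, RANK=du, ASPECT=pa:
underlying: kizsu-n-f-si-opa
1. 0 -> a / C _ C: inserts after position(s) 3, 6, 7: kizasunafasiopa
2. o -> e, u -> i / F C0 _: fires at position(s) 13: kizasunafasiepa
3. f -> v, k -> g / V _ V: fires at position(s) 9: kizasunavasiepa
surface: kizasunavasiepa


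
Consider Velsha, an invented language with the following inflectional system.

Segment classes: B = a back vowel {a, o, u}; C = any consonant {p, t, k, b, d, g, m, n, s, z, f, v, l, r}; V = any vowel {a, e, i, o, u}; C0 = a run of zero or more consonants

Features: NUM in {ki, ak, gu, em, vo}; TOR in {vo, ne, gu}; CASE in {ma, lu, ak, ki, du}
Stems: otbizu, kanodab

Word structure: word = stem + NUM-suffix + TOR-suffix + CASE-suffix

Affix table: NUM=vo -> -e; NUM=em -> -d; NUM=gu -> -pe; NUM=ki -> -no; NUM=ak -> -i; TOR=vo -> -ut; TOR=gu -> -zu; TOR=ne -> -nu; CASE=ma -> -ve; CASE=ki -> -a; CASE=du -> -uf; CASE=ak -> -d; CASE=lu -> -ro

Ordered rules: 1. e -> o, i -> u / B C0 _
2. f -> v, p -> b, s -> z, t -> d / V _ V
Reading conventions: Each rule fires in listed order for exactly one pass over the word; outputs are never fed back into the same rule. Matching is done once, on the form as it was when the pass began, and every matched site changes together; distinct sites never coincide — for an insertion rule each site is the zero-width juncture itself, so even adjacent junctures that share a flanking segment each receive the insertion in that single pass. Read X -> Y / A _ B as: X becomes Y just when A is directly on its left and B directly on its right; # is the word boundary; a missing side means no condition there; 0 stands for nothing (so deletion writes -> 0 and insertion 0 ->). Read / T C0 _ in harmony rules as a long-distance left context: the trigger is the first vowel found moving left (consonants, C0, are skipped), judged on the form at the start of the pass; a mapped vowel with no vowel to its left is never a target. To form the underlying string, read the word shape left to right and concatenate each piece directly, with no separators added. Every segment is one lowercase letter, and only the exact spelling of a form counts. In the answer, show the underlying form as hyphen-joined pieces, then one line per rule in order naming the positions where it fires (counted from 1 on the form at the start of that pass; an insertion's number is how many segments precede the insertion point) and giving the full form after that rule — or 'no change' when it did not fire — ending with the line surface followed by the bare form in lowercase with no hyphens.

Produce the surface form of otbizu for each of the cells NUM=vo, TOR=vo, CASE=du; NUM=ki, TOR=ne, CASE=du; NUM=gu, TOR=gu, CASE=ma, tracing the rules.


cell NUM=vo, TOR=vo, CASE=du:
underlying: otbizu-e-ut-uf
1. e -> o, i -> u / B C0 _: fires at position(s) 4, 7: otbuzuoutuf
2. f -> v, p -> b, s -> z, t -> d / V _ V: fires at position(s) 9: otbuzuouduf
surface: otbuzuouduf

cell NUM=ki, TOR=ne, CASE=du:
underlying: otbizu-no-nu-uf
1. e -> o, i -> u / B C0 _: fires at position(s) 4: otbuzunonuuf
2. f -> v, p -> b, s -> z, t -> d / V _ V: no change
surface: otbuzunonuuf

cell NUM=gu, TOR=gu, CASE=ma:
underlying: otbizu-pe-zu-ve
1. e -> o, i -> u / B C0 _: fires at position(s) 4, 8, 12: otbuzupozuvo
2. f -> v, p -> b, s -> z, t -> d / V _ V: fires at position(s) 7: otbuzubozuvo
surface: otbuzubozuvo


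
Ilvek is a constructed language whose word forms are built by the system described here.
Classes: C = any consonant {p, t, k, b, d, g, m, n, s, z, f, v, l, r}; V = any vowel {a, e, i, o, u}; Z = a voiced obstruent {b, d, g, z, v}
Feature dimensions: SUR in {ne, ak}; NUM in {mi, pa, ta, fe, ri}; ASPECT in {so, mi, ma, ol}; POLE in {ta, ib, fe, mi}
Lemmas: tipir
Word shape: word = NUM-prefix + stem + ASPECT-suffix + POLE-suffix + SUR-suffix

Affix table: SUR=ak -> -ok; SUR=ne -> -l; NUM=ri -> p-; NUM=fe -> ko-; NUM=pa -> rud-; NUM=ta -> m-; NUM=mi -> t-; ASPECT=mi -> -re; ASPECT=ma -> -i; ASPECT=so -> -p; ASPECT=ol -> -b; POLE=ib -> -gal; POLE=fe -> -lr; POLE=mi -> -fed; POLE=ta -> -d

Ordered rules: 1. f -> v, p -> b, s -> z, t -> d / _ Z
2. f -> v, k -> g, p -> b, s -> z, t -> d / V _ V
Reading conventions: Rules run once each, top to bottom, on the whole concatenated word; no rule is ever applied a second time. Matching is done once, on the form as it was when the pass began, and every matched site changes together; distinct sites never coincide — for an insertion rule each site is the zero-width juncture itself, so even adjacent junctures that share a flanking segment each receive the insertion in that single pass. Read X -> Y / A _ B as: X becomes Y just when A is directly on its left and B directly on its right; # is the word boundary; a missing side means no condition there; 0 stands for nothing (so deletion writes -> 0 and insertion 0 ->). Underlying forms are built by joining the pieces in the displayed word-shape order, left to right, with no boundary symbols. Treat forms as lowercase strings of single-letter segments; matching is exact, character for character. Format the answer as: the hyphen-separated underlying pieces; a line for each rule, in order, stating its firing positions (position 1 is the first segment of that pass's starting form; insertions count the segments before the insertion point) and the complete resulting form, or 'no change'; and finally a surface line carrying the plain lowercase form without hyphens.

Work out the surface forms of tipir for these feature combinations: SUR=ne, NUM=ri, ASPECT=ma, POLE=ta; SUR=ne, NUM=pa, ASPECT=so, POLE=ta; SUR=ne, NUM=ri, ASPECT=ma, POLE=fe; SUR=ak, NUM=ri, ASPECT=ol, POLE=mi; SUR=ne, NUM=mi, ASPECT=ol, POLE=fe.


cell SUR=ne, NUM=ri, ASPECT=ma, POLE=ta:
underlying: p-tipir-i-d-l
1. f -> v, p -> b, s -> z, t -> d / _ Z: no change
2. f -> v, k -> g, p -> b, s -> z, t -> d / V _ V: fires at position(s) 4: ptibiridl
surface: ptibiridl

cell SUR=ne, NUM=pa, ASPECT=so, POLE=ta:
underlying: rud-tipir-p-d-l
1. f -> v, p -> b, s -> z, t -> d / _ Z: fires at position(s) 9: rudtipirbdl
2. f -> v, k -> g, p -> b, s -> z, t -> d / V _ V: fires at position(s) 6: rudtibirbdl
surface: rudtibirbdl

cell SUR=ne, NUM=ri, ASPECT=ma, POLE=fe:
underlying: p-tipir-i-lr-l
1. f -> v, p -> b, s -> z, t -> d / _ Z: no change
2. f -> v, k -> g, p -> b, s -> z, t -> d / V _ V: fires at position(s) 4: ptibirilrl
surface: ptibirilrl

cell SUR=ak, NUM=ri, ASPECT=ol, POLE=mi:
underlying: p-tipir-b-fed-ok
1. f -> v, p -> b, s -> z, t -> d / _ Z: no change
2. f -> v, k -> g, p -> b, s -> z, t -> d / V _ V: fires at position(s) 4: ptibirbfedok
surface: ptibirbfedok

cell SUR=ne, NUM=mi, ASPECT=ol, POLE=fe:
underlying: t-tipir-b-lr-l
1. f -> v, p -> b, s -> z, t -> d / _ Z: no change
2. f -> v, k -> g, p -> b, s -> z, t -> d / V _ V: fires at position(s) 4: ttibirblrl
surface: ttibirblrl


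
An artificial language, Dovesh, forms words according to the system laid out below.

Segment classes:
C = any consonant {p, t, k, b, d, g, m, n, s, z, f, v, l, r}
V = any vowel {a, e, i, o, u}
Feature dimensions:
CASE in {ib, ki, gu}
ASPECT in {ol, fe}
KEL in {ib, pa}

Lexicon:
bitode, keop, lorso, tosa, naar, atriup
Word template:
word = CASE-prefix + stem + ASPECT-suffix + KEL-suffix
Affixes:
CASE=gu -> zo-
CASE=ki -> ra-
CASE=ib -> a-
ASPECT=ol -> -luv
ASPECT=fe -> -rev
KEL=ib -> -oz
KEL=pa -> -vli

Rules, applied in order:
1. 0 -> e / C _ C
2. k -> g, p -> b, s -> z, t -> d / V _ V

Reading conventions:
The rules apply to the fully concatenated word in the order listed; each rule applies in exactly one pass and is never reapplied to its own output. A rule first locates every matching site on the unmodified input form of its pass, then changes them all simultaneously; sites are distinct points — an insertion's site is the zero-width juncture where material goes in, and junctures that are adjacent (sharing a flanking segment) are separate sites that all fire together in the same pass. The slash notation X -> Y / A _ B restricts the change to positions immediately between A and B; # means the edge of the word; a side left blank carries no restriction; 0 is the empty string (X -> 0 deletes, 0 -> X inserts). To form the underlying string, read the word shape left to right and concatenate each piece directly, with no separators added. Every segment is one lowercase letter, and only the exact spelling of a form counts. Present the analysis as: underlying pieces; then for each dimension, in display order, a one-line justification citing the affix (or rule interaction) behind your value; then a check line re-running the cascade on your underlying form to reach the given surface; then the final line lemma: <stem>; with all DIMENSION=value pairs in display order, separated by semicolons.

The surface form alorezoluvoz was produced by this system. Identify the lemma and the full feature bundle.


underlying: a-lorso-luv-oz
CASE=ib - signalled by the affix a-
ASPECT=ol - signalled by the affix -luv
KEL=ib - signalled by the affix -oz
check: alorsoluvoz -> aloresoluvoz -> alorezoluvoz
lemma: lorso; CASE=ib; ASPECT=ol; KEL=ib


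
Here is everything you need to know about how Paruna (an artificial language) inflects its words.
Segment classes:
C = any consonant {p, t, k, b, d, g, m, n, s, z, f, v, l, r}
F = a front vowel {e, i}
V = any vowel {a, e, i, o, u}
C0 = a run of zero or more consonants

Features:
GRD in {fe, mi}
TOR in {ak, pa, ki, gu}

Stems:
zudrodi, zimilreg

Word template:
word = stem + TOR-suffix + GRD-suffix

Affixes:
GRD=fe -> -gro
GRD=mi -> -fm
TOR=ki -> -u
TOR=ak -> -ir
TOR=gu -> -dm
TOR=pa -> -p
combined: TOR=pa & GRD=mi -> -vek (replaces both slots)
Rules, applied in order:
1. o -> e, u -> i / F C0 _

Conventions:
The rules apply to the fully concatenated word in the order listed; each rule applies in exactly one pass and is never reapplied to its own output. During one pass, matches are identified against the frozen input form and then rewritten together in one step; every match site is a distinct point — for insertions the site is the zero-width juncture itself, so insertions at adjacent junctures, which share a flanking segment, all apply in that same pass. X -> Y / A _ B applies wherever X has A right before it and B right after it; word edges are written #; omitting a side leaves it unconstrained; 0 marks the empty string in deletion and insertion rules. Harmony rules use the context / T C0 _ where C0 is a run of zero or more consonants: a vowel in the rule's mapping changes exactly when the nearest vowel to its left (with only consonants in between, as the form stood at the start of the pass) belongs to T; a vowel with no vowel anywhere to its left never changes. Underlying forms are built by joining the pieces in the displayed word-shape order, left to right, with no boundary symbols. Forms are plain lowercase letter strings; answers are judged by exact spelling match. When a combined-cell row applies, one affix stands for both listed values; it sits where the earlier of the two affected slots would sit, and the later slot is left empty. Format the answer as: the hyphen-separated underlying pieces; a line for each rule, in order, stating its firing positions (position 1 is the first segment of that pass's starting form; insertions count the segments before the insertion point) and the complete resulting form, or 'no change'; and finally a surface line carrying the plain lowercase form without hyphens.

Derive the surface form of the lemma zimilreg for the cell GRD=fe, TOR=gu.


underlying: zimilreg-dm-gro
1. o -> e, u -> i / F C0 _: fires at position(s) 13: zimilregdmgre
surface: zimilregdmgre


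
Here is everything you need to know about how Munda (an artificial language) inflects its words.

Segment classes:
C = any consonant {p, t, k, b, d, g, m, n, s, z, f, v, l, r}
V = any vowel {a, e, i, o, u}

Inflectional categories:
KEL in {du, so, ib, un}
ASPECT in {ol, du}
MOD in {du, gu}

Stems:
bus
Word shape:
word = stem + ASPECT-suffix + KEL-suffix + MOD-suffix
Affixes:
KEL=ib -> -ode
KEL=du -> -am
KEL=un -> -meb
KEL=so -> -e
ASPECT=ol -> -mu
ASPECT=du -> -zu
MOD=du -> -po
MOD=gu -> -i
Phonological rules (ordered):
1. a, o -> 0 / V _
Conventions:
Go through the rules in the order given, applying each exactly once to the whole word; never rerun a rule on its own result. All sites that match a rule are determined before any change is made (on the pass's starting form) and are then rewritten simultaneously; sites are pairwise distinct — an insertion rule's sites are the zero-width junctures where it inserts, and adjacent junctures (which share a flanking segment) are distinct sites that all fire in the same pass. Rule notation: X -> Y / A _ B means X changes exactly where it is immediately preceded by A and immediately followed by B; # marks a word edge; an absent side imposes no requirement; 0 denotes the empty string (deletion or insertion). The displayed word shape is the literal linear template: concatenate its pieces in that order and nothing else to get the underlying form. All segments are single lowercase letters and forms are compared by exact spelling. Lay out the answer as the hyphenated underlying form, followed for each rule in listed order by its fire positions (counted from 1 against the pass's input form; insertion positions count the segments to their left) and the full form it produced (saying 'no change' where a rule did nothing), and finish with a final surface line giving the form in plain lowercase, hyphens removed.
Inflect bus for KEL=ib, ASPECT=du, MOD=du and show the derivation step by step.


underlying: bus-zu-ode-po
1. a, o -> 0 / V _: fires at position(s) 6: buszudepo
surface: buszudepo


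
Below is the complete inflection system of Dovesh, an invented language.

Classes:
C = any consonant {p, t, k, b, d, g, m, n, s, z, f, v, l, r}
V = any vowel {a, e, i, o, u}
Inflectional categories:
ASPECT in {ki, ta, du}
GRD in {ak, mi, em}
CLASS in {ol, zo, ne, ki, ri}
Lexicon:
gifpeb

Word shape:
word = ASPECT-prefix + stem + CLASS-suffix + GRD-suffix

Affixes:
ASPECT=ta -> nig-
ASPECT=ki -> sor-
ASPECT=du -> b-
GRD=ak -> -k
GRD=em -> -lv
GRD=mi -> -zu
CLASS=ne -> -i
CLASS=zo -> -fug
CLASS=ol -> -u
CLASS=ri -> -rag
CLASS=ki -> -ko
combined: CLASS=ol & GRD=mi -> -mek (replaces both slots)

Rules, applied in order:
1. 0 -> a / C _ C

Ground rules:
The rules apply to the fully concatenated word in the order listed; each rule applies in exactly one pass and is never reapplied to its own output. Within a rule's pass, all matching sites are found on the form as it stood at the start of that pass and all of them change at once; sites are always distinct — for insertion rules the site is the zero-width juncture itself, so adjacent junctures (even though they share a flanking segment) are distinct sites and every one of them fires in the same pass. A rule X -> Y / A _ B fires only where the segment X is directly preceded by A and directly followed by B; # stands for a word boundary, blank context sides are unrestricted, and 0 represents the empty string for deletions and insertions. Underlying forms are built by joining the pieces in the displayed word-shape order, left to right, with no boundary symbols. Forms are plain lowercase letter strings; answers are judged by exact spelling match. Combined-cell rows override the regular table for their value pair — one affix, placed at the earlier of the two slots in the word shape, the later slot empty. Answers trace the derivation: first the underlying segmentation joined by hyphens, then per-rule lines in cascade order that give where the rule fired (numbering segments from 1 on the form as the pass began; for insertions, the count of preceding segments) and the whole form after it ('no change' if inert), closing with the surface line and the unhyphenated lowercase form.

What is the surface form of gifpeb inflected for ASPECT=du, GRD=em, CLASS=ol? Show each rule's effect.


underlying: b-gifpeb-u-lv
1. 0 -> a / C _ C: inserts after position(s) 1, 4, 9: bagifapebulav
surface: bagifapebulav


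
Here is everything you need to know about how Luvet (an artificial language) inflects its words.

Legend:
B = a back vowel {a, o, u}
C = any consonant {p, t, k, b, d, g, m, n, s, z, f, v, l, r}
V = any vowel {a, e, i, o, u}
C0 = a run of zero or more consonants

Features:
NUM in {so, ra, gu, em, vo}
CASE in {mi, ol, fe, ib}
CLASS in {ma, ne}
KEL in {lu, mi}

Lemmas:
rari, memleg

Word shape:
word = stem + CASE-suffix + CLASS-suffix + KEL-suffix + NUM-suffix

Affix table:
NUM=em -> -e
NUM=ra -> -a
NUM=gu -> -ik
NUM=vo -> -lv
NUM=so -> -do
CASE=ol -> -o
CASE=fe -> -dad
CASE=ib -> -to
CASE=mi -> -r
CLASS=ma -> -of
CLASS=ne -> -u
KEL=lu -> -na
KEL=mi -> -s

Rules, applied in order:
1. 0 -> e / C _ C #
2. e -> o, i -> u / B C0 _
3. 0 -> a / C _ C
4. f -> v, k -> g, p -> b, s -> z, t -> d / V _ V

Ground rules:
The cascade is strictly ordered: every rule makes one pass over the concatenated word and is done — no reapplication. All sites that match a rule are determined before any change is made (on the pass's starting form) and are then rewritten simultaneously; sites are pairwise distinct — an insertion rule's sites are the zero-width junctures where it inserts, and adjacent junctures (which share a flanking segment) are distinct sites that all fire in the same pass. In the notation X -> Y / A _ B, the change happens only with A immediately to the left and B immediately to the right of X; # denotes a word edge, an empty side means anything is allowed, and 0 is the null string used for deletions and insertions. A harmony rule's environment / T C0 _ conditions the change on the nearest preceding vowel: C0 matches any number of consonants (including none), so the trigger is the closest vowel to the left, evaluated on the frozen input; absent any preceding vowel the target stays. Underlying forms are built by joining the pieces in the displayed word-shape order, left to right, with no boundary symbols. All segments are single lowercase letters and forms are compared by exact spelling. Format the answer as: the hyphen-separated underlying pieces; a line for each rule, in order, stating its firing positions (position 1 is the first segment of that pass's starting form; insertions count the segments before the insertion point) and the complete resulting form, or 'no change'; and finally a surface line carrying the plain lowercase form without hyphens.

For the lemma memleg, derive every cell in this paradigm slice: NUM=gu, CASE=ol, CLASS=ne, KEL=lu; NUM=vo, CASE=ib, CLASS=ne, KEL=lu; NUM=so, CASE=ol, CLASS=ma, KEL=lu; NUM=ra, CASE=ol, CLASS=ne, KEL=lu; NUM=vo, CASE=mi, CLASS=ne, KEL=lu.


cell NUM=gu, CASE=ol, CLASS=ne, KEL=lu:
underlying: memleg-o-u-na-ik
1. 0 -> e / C _ C #: no change
2. e -> o, i -> u / B C0 _: fires at position(s) 11: memlegounauk
3. 0 -> a / C _ C: inserts after position(s) 3: memalegounauk
4. f -> v, k -> g, p -> b, s -> z, t -> d / V _ V: no change
surface: memalegounauk

cell NUM=vo, CASE=ib, CLASS=ne, KEL=lu:
underlying: memleg-to-u-na-lv
1. 0 -> e / C _ C #: inserts after position(s) 12: memlegtounalev
2. e -> o, i -> u / B C0 _: fires at position(s) 13: memlegtounalov
3. 0 -> a / C _ C: inserts after position(s) 3, 6: memalegatounalov
4. f -> v, k -> g, p -> b, s -> z, t -> d / V _ V: fires at position(s) 9: memalegadounalov
surface: memalegadounalov

cell NUM=so, CASE=ol, CLASS=ma, KEL=lu:
underlying: memleg-o-of-na-do
1. 0 -> e / C _ C #: no change
2. e -> o, i -> u / B C0 _: no change
3. 0 -> a / C _ C: inserts after position(s) 3, 9: memalegoofanado
4. f -> v, k -> g, p -> b, s -> z, t -> d / V _ V: fires at position(s) 10: memalegoovanado
surface: memalegoovanado

cell NUM=ra, CASE=ol, CLASS=ne, KEL=lu:
underlying: memleg-o-u-na-a
1. 0 -> e / C _ C #: no change
2. e -> o, i -> u / B C0 _: no change
3. 0 -> a / C _ C: inserts after position(s) 3: memalegounaa
4. f -> v, k -> g, p -> b, s -> z, t -> d / V _ V: no change
surface: memalegounaa

cell NUM=vo, CASE=mi, CLASS=ne, KEL=lu:
underlying: memleg-r-u-na-lv
1. 0 -> e / C _ C #: inserts after position(s) 11: memlegrunalev
2. e -> o, i -> u / B C0 _: fires at position(s) 12: memlegrunalov
3. 0 -> a / C _ C: inserts after position(s) 3, 6: memalegarunalov
4. f -> v, k -> g, p -> b, s -> z, t -> d / V _ V: no change
surface: memalegarunalov
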